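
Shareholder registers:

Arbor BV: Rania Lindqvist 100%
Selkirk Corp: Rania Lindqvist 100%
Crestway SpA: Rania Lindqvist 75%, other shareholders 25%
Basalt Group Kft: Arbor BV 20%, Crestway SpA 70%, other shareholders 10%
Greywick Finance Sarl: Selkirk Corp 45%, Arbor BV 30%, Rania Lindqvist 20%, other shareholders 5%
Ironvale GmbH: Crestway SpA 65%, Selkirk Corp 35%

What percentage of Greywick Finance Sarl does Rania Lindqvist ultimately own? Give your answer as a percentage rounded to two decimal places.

Rania reaches Greywick along 3 paths.
Via Selkirk: 100% × 45% = 45%.
Via Arbor: 100% × 30% = 30%.
Direct stake: 20% = 20%.
Total: 45% + 30% + 20% = 95%.
Rounded: 95.00%.

95.00%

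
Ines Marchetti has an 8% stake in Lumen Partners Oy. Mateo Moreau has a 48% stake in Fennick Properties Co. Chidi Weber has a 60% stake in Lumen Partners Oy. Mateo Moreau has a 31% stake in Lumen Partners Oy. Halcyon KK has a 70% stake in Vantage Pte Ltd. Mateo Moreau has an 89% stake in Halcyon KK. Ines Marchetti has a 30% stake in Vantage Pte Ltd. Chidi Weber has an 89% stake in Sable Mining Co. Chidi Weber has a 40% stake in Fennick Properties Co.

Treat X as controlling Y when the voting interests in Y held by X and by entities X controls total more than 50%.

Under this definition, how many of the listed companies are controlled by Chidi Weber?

Chidi holds 60% of Lumen, so Chidi controls Lumen.
Chidi holds 89% of Sable, so Chidi controls Sable.
No other company's threshold is met.
Chidi controls 2 companies.

2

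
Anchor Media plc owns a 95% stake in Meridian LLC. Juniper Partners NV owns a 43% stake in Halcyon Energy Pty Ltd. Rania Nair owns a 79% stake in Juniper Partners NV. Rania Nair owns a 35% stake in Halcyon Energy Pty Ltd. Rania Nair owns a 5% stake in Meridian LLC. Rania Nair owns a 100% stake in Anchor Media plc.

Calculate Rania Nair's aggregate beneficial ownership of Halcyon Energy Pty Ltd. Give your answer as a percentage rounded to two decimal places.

Rania reaches Halcyon along 2 paths.
Via Juniper: 79% × 43% = 33.97%.
Direct stake: 35% = 35%.
Total: 33.97% + 35% = 68.97%.

68.97%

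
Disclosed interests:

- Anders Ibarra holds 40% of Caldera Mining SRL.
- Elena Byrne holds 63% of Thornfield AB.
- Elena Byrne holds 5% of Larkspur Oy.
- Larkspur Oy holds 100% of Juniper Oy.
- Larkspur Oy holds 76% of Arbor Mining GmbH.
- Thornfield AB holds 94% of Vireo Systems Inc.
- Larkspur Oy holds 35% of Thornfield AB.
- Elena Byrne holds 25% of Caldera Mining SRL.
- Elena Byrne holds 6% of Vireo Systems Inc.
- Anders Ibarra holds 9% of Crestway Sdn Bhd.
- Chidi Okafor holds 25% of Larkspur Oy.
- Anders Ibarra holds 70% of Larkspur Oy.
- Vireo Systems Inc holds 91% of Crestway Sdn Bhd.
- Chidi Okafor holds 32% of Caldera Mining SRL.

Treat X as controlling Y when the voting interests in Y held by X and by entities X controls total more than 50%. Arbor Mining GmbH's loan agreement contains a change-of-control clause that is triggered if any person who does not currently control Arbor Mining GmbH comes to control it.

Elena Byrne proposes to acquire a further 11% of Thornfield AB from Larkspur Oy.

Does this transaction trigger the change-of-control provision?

No

The purchase adds only to Elena's holdings (Larkspur's stake shrinks), so Elena is the only person who could newly come to control Arbor.
Elena holds 63% of Thornfield, so Elena controls Thornfield.
Thornfield and Elena together hold 94% + 6% = 100% of Vireo, so Elena controls Vireo.
Vireo holds 91% of Crestway, so Elena controls Crestway.
Neither Elena nor any entity Elena controls holds any voting interest in Arbor.
So before the transaction, Elena does not control Arbor.
After the purchase, Elena's direct stake in Thornfield rises to 63% + 11% = 74%, and Larkspur's stake falls to 24%.
Elena holds 74% of Thornfield, so Elena controls Thornfield.
After the transaction, neither Elena nor any entity Elena controls holds a voting interest in Arbor, so Elena still does not control it.
No new person acquires control, so the clause is not triggered.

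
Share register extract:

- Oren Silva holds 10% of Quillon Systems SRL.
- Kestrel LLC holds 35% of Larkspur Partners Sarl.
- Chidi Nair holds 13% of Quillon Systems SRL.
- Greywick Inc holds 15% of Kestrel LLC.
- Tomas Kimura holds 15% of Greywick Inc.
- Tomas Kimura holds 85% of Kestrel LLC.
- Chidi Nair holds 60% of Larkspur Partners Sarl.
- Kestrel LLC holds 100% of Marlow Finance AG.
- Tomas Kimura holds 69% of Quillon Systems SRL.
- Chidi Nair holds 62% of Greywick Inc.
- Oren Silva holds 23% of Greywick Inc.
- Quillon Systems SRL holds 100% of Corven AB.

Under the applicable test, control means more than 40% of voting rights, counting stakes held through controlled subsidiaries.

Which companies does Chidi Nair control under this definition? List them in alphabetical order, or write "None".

Greywick Inc, Larkspur Partners Sarl

Chidi holds 62% of Greywick, so Chidi controls Greywick.
Chidi holds 60% of Larkspur, so Chidi controls Larkspur.
No other company's threshold is met.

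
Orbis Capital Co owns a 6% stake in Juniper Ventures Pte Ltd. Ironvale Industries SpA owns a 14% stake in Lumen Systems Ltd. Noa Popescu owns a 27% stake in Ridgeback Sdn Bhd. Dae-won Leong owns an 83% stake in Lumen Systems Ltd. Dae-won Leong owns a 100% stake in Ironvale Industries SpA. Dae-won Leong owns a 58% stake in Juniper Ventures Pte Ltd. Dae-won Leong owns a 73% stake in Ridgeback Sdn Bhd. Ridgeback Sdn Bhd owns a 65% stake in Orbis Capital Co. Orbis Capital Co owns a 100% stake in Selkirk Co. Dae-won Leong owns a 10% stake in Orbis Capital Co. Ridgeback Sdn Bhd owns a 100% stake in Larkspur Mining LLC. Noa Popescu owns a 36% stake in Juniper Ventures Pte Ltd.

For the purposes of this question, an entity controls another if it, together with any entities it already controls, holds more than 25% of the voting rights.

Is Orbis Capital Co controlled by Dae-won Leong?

Yes

Dae-won holds 73% of Ridgeback, so Dae-won controls Ridgeback.
Dae-won and Ridgeback together hold 10% + 65% = 75% of Orbis, so Dae-won controls Orbis.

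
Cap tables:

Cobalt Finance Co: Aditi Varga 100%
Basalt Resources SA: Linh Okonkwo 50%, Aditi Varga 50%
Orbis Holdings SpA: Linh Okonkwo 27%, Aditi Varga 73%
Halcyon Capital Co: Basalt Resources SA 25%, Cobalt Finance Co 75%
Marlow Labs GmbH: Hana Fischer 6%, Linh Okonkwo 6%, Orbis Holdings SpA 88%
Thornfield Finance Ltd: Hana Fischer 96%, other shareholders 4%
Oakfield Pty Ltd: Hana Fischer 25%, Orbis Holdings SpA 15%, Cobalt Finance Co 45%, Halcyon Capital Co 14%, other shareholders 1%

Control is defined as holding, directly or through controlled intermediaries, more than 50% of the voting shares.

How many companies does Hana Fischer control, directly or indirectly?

1

Hana holds 96% of Thornfield, so Hana controls Thornfield.
No other company's threshold is met.
Hana controls 1 company.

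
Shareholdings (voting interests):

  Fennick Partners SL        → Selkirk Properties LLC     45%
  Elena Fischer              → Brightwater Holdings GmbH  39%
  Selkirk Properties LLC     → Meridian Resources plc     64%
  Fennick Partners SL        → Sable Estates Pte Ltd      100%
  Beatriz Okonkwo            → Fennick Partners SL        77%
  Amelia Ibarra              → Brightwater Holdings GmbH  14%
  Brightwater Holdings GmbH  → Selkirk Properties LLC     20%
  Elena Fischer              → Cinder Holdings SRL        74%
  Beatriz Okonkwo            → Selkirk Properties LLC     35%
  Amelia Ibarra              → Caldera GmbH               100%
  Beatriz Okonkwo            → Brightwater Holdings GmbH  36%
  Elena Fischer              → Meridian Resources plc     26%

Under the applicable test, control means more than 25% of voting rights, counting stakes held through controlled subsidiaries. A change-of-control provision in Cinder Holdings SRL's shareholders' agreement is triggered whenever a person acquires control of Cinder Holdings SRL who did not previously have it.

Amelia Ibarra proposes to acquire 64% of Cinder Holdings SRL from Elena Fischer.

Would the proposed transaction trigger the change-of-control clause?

Yes

The purchase adds only to Amelia's holdings (Elena's stake shrinks), so Amelia is the only person who could newly come to control Cinder.
Amelia holds 100% of Caldera, so Amelia controls Caldera.
Neither Amelia nor any entity Amelia controls holds any voting interest in Cinder.
So before the transaction, Amelia does not control Cinder.
After the purchase, Amelia holds 64% of Cinder directly, and Elena's stake falls to 10%.
Amelia holds 64% of Cinder, so Amelia controls Cinder.
Amelia did not control Cinder before and does after, so the clause is triggered.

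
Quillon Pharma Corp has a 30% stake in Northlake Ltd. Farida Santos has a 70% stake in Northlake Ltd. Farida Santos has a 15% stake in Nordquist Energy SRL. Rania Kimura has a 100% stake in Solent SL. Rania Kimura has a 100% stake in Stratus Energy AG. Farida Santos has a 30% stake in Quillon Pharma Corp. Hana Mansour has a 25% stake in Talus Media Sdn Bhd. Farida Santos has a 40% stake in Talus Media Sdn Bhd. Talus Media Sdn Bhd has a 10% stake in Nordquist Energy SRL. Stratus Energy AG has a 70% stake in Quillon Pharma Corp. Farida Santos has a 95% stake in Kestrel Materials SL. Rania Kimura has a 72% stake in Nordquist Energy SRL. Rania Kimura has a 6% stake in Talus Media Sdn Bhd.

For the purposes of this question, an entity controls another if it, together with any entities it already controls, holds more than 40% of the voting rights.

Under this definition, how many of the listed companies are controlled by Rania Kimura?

Rania holds 100% of Stratus, so Rania controls Stratus.
Rania holds 72% of Nordquist, so Rania controls Nordquist.
Stratus holds 70% of Quillon, so Rania controls Quillon.
Rania holds 100% of Solent, so Rania controls Solent.
No other company's threshold is met.
Rania controls 4 companies.

4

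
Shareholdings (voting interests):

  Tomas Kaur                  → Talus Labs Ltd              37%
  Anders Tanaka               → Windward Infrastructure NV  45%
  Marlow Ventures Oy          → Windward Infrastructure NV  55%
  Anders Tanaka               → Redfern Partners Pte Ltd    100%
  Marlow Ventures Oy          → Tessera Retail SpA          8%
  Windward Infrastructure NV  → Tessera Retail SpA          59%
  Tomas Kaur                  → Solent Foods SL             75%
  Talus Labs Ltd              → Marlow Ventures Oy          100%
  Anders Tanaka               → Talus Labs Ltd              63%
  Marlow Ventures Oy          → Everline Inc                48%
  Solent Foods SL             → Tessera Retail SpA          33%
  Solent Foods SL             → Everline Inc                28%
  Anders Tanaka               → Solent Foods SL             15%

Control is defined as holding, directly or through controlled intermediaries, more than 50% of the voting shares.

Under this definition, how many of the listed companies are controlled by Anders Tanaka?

5

Anders holds 63% of Talus, so Anders controls Talus.
Talus holds 100% of Marlow, so Anders controls Marlow.
Marlow and Anders together hold 55% + 45% = 100% of Windward, so Anders controls Windward.
Marlow and Windward together hold 8% + 59% = 67% of Tessera, so Anders controls Tessera.
Anders holds 100% of Redfern, so Anders controls Redfern.
No other company's threshold is met.
Anders controls 5 companies.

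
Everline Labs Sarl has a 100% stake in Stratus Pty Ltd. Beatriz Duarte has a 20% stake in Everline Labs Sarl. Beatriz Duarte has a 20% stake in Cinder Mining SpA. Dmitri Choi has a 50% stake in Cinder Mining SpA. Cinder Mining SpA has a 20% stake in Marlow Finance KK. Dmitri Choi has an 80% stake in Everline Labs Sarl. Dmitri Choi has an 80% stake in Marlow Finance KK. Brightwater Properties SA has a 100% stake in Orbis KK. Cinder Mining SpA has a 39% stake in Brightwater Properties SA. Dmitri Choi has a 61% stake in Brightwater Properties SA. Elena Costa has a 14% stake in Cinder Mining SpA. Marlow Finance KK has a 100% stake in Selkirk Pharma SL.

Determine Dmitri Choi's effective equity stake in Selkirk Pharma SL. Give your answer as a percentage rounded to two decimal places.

Dmitri reaches Selkirk along 2 paths.
Via Marlow: 80% × 100% = 80%.
Via Cinder → Marlow: 50% × 20% × 100% = 10%.
Total: 80% + 10% = 90%.
Rounded: 90.00%.

90.00%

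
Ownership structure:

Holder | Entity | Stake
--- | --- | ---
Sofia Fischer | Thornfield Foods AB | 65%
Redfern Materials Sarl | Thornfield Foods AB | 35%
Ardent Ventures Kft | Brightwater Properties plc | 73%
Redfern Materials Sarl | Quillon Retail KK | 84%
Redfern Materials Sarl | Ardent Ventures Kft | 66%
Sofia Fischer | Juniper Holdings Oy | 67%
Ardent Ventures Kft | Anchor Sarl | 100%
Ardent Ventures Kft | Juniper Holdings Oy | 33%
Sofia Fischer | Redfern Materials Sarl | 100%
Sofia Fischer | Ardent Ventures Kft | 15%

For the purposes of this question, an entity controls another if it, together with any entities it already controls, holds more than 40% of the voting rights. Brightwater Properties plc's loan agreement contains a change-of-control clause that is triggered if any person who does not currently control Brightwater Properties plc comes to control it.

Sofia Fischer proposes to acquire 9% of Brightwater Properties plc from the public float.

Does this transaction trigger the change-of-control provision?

The purchase changes only Sofia's holdings, so Sofia is the only person who could newly come to control Brightwater.
Sofia holds 100% of Redfern, so Sofia controls Redfern.
Redfern and Sofia together hold 66% + 15% = 81% of Ardent, so Sofia controls Ardent.
Ardent holds 73% of Brightwater, so Sofia controls Brightwater.
So Sofia already controls Brightwater before the transaction.
After the purchase, Sofia holds 9% of Brightwater directly.
Sofia controlled Brightwater already, so this is not a new person acquiring control; every other person's position is unchanged or reduced.
No new person acquires control, so the clause is not triggered.

No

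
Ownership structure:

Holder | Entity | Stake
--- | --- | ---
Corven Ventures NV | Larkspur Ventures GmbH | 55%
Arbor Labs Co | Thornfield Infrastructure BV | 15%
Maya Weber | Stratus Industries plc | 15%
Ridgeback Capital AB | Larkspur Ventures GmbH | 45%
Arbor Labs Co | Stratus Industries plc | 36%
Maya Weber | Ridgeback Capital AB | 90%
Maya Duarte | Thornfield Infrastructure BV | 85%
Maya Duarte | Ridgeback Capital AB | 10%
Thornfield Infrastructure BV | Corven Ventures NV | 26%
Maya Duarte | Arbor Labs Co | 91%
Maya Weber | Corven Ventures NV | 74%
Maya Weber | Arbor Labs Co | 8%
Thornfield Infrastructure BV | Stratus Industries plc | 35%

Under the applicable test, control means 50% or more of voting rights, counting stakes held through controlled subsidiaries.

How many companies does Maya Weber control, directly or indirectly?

Maya Weber holds 90% of Ridgeback, so Maya Weber controls Ridgeback.
Maya Weber holds 74% of Corven, so Maya Weber controls Corven.
Corven and Ridgeback together hold 55% + 45% = 100% of Larkspur, so Maya Weber controls Larkspur.
No other company's threshold is met.
Maya Weber controls 3 companies.

3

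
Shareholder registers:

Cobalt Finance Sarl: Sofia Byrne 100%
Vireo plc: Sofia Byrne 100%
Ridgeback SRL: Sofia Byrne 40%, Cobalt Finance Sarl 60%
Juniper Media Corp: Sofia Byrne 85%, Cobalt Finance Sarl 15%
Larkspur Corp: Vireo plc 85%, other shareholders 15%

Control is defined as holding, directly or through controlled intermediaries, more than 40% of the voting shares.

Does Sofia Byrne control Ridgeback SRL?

Yes

Sofia holds 100% of Cobalt, so Sofia controls Cobalt.
Sofia and Cobalt together hold 40% + 60% = 100% of Ridgeback, so Sofia controls Ridgeback.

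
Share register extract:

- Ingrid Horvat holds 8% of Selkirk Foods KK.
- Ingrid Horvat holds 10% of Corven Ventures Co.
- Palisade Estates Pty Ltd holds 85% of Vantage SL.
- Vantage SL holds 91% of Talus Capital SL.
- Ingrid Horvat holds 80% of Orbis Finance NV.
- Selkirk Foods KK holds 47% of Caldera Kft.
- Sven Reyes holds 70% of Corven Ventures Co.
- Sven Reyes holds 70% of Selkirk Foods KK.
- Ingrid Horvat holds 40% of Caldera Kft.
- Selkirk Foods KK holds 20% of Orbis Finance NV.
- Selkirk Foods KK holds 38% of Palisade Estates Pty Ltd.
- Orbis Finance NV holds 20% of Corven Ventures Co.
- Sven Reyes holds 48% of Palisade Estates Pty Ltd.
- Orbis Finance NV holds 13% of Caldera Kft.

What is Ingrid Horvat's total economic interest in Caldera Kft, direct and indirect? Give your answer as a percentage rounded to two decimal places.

54.37%

Ingrid reaches Caldera along 4 paths.
Via Selkirk: 8% × 47% = 3.76%.
Via Orbis: 80% × 13% = 10.4%.
Via Selkirk → Orbis: 8% × 20% × 13% = 0.208%.
Direct stake: 40% = 40%.
Total: 3.76% + 10.4% + 0.208% + 40% = 54.368%.
Rounded: 54.37%.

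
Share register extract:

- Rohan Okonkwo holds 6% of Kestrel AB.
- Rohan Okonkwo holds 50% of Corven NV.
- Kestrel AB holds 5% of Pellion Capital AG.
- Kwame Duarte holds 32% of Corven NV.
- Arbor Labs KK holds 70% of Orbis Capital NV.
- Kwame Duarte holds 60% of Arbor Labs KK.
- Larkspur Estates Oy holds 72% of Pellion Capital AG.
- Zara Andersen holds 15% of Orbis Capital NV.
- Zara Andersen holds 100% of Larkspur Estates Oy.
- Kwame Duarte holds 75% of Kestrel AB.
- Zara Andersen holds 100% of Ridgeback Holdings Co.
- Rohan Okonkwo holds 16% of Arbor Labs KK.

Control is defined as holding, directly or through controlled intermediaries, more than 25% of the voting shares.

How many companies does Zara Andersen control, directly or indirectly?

Zara holds 100% of Larkspur, so Zara controls Larkspur.
Larkspur holds 72% of Pellion, so Zara controls Pellion.
Zara holds 100% of Ridgeback, so Zara controls Ridgeback.
No other company's threshold is met.
Zara controls 3 companies.

3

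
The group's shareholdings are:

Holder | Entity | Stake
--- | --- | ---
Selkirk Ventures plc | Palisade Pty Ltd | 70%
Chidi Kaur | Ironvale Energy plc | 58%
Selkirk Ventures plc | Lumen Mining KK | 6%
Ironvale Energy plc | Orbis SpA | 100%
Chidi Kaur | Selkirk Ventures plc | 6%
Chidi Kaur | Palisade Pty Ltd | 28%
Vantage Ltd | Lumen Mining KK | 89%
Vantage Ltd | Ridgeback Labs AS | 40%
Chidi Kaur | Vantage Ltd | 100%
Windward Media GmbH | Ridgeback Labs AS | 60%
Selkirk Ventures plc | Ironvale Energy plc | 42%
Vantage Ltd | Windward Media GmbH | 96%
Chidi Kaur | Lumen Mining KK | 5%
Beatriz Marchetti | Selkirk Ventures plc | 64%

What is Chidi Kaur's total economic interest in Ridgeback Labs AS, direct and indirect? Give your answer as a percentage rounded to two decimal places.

97.60%

Chidi reaches Ridgeback along 2 paths.
Via Vantage: 100% × 40% = 40%.
Via Vantage → Windward: 100% × 96% × 60% = 57.6%.
Total: 40% + 57.6% = 97.6%.
Rounded: 97.60%.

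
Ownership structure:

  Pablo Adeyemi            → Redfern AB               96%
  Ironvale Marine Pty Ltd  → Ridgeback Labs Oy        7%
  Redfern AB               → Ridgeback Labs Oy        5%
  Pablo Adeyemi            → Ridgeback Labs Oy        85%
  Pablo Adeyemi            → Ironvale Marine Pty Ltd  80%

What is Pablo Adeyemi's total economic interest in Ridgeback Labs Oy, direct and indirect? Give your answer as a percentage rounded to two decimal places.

Pablo reaches Ridgeback along 3 paths.
Direct stake: 85% = 85%.
Via Redfern: 96% × 5% = 4.8%.
Via Ironvale: 80% × 7% = 5.6%.
Total: 85% + 4.8% + 5.6% = 95.4%.
Rounded: 95.40%.

95.40%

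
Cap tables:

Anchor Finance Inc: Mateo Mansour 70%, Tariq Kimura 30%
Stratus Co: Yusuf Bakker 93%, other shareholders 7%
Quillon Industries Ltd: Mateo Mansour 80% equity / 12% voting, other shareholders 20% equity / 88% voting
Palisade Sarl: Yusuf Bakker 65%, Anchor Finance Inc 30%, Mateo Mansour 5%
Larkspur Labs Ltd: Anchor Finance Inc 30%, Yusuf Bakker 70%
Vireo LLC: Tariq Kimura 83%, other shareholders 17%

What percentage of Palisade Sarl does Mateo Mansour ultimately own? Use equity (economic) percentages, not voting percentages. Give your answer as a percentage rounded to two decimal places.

26.00%

Mateo reaches Palisade along 2 paths.
Via Anchor: 70% × 30% = 21%.
Direct stake: 5% = 5%.
Total: 21% + 5% = 26%.
Rounded: 26.00%.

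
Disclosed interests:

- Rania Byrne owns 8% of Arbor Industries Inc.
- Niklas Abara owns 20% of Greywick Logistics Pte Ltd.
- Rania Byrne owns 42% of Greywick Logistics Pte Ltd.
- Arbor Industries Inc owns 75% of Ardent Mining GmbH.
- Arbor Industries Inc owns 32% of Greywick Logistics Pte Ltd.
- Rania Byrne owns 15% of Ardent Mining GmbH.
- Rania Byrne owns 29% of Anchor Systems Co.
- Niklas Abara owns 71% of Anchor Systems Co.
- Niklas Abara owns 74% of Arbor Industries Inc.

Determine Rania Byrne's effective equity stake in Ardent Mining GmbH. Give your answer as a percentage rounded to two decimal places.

Rania reaches Ardent along 2 paths.
Via Arbor: 8% × 75% = 6%.
Direct stake: 15% = 15%.
Total: 6% + 15% = 21%.
Rounded: 21.00%.

21.00%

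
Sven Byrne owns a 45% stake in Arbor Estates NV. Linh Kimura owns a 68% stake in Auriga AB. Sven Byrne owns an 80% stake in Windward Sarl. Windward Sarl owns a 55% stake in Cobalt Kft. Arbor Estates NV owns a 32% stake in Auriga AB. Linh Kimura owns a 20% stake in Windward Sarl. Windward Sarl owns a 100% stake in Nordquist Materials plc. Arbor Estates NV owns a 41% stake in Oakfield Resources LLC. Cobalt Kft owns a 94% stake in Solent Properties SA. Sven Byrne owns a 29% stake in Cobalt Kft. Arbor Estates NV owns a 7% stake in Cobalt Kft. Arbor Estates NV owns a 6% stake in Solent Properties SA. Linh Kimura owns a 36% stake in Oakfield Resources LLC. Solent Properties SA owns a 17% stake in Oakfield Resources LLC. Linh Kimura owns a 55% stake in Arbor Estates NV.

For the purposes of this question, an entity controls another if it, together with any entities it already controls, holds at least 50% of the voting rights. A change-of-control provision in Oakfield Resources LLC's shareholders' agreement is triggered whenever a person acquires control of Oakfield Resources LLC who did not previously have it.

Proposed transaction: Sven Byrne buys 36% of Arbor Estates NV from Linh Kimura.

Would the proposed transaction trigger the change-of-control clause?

Yes

The purchase adds only to Sven's holdings (Linh's stake shrinks), so Sven is the only person who could newly come to control Oakfield.
Sven holds 80% of Windward, so Sven controls Windward.
Windward and Sven together hold 55% + 29% = 84% of Cobalt, so Sven controls Cobalt.
Cobalt holds 94% of Solent, so Sven controls Solent.
Windward holds 100% of Nordquist, so Sven controls Nordquist.
In Oakfield, Sven's side holds only 17%, not ≥ 50%.
So before the transaction, Sven does not control Oakfield.
After the purchase, Sven's direct stake in Arbor rises to 45% + 36% = 81%, and Linh's stake falls to 19%.
Sven holds 81% of Arbor, so Sven controls Arbor.
Windward and Sven and Arbor together hold 55% + 29% + 7% = 91% of Cobalt, so Sven controls Cobalt.
Cobalt and Arbor together hold 94% + 6% = 100% of Solent, so Sven controls Solent.
Solent and Arbor together hold 17% + 41% = 58% of Oakfield, so Sven controls Oakfield.
Sven did not control Oakfield before and does after, so the clause is triggered.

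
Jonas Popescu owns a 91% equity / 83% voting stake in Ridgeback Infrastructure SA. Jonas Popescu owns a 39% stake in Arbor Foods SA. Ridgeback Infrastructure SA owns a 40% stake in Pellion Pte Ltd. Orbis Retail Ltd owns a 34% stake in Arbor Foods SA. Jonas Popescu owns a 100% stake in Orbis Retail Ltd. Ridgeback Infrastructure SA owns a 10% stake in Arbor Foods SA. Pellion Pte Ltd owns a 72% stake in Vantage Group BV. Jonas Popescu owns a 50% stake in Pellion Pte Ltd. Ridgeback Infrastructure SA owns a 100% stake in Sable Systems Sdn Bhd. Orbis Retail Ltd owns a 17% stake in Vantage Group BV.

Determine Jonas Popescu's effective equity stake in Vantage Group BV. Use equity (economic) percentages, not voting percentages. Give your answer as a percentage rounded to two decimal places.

Jonas reaches Vantage along 3 paths.
Via Pellion: 50% × 72% = 36%.
Via Ridgeback → Pellion: 91% × 40% × 72% = 26.208%.
Via Orbis: 100% × 17% = 17%.
Total: 36% + 26.208% + 17% = 79.208%.
Rounded: 79.21%.

79.21%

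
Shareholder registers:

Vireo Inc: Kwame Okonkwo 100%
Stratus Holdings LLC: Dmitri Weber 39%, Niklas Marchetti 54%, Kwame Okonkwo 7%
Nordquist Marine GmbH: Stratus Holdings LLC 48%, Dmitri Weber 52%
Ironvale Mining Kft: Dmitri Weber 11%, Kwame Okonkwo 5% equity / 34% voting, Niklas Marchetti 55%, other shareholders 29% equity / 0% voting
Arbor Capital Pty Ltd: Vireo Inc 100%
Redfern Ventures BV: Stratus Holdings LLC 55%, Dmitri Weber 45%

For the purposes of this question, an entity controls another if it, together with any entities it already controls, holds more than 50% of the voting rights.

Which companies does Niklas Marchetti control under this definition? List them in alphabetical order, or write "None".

Ironvale Mining Kft, Redfern Ventures BV, Stratus Holdings LLC

Niklas holds 54% of Stratus, so Niklas controls Stratus.
Niklas holds 55% of Ironvale, so Niklas controls Ironvale.
Stratus holds 55% of Redfern, so Niklas controls Redfern.
No other company's threshold is met.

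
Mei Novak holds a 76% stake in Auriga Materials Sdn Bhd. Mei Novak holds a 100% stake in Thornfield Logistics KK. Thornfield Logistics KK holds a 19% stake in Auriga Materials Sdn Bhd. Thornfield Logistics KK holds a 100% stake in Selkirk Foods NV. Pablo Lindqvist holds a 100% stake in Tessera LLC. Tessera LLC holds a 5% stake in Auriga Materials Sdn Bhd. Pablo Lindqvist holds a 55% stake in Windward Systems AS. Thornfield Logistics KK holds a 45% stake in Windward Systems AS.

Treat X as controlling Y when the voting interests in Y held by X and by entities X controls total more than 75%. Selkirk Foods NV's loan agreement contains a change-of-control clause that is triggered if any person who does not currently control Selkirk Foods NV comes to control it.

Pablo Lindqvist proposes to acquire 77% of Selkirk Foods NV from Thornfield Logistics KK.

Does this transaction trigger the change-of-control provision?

The purchase adds only to Pablo's holdings (Thornfield's stake shrinks), so Pablo is the only person who could newly come to control Selkirk.
Pablo holds 100% of Tessera, so Pablo controls Tessera.
Neither Pablo nor any entity Pablo controls holds any voting interest in Selkirk.
So before the transaction, Pablo does not control Selkirk.
After the purchase, Pablo holds 77% of Selkirk directly, and Thornfield's stake falls to 23%.
Pablo holds 77% of Selkirk, so Pablo controls Selkirk.
Pablo did not control Selkirk before and does after, so the clause is triggered.

Yes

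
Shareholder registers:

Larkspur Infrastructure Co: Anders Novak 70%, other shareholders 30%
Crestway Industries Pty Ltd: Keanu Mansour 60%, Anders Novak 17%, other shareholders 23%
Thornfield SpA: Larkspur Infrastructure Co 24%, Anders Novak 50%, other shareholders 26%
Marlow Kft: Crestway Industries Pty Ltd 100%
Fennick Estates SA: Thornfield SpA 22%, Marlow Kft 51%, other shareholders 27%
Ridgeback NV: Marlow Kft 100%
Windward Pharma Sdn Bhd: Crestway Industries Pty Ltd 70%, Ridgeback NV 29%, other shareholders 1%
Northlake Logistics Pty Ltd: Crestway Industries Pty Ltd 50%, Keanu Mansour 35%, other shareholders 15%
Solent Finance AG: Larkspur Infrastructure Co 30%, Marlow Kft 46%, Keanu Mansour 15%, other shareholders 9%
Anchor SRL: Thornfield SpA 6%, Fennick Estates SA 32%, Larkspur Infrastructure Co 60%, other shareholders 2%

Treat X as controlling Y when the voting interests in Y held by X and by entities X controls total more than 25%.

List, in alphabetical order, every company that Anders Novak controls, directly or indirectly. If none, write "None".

Anchor SRL, Larkspur Infrastructure Co, Solent Finance AG, Thornfield SpA

Anders holds 70% of Larkspur, so Anders controls Larkspur.
Larkspur and Anders together hold 24% + 50% = 74% of Thornfield, so Anders controls Thornfield.
Larkspur holds 30% of Solent, so Anders controls Solent.
Thornfield and Larkspur together hold 6% + 60% = 66% of Anchor, so Anders controls Anchor.
No other company's threshold is met.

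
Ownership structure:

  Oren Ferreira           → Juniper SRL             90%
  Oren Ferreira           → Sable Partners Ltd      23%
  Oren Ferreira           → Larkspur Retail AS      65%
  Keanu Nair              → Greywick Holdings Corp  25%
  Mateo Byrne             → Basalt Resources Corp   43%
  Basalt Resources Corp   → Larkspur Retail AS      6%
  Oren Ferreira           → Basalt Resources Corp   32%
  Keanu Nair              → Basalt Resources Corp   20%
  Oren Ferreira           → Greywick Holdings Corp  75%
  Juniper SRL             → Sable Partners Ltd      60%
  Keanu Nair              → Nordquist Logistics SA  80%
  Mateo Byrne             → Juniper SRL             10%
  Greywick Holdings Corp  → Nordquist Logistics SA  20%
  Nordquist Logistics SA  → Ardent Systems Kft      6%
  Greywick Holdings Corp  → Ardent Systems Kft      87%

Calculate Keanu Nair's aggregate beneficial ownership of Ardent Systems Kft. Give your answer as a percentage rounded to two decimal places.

Keanu reaches Ardent along 3 paths.
Via Greywick: 25% × 87% = 21.75%.
Via Greywick → Nordquist: 25% × 20% × 6% = 0.3%.
Via Nordquist: 80% × 6% = 4.8%.
Total: 21.75% + 0.3% + 4.8% = 26.85%.

26.85%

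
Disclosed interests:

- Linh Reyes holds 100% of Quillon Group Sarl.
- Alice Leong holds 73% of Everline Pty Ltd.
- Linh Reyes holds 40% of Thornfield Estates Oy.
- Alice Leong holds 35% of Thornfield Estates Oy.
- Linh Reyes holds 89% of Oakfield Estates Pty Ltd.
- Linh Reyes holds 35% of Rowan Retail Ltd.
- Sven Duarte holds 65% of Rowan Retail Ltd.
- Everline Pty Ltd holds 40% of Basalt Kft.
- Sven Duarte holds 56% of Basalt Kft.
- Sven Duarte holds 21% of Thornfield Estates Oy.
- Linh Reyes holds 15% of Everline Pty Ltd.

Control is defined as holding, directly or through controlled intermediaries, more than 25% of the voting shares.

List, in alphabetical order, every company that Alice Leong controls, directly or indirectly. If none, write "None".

Basalt Kft, Everline Pty Ltd, Thornfield Estates Oy

Alice holds 73% of Everline, so Alice controls Everline.
Alice holds 35% of Thornfield, so Alice controls Thornfield.
Everline holds 40% of Basalt, so Alice controls Basalt.
No other company's threshold is met.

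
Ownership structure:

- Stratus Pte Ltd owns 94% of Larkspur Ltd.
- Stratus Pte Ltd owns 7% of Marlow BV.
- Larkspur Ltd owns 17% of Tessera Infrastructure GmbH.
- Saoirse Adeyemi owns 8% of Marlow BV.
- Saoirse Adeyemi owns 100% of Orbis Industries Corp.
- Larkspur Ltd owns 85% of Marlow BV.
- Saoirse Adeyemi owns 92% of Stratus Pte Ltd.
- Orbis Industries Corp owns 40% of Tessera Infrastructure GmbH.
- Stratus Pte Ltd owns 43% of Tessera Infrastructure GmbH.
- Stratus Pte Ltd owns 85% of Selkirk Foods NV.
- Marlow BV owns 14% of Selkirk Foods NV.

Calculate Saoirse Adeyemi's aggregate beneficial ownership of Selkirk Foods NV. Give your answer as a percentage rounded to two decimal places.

90.51%

Saoirse reaches Selkirk along 4 paths.
Via Stratus: 92% × 85% = 78.2%.
Via Stratus → Larkspur → Marlow: 92% × 94% × 85% × 14% = 10.29112%.
Via Marlow: 8% × 14% = 1.12%.
Via Stratus → Marlow: 92% × 7% × 14% = 0.9016%.
Total: 78.2% + 10.29112% + 1.12% + 0.9016% = 90.51272%.
Rounded: 90.51%.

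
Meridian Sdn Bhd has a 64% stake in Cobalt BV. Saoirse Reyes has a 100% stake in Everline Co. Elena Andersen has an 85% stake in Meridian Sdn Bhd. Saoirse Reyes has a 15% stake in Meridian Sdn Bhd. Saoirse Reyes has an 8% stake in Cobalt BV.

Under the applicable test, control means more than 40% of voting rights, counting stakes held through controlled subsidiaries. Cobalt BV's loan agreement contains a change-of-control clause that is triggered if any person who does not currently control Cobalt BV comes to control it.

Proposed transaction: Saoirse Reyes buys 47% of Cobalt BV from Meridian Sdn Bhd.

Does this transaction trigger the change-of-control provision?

The purchase adds only to Saoirse's holdings (Meridian's stake shrinks), so Saoirse is the only person who could newly come to control Cobalt.
Saoirse holds 100% of Everline, so Saoirse controls Everline.
In Cobalt, Saoirse's side holds only 8%, not > 40%.
So before the transaction, Saoirse does not control Cobalt.
After the purchase, Saoirse's direct stake in Cobalt rises to 8% + 47% = 55%, and Meridian's stake falls to 17%.
Saoirse holds 55% of Cobalt, so Saoirse controls Cobalt.
Saoirse did not control Cobalt before and does after, so the clause is triggered.

Yes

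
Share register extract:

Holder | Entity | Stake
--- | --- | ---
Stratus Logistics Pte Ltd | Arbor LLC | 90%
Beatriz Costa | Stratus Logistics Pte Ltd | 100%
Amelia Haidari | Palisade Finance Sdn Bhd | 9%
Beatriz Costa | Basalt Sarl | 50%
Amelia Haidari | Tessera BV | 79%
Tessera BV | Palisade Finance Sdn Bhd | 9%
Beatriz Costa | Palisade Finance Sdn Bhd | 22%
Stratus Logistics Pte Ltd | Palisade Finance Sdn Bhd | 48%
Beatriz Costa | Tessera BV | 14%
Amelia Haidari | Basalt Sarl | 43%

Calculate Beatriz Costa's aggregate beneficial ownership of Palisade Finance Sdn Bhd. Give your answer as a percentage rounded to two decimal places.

71.26%

Beatriz reaches Palisade along 3 paths.
Via Stratus: 100% × 48% = 48%.
Direct stake: 22% = 22%.
Via Tessera: 14% × 9% = 1.26%.
Total: 48% + 22% + 1.26% = 71.26%.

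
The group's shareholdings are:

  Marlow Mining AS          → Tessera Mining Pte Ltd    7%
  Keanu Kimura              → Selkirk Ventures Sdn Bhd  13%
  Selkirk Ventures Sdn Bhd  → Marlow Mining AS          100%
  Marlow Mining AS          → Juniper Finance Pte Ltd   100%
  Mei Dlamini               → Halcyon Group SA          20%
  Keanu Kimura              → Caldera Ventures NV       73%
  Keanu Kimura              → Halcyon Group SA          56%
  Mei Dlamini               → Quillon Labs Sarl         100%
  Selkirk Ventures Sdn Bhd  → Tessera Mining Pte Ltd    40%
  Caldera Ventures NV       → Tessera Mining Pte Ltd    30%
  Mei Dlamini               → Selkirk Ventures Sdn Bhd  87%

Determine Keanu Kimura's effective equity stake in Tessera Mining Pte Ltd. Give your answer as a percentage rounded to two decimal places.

Keanu reaches Tessera along 3 paths.
Via Caldera: 73% × 30% = 21.9%.
Via Selkirk: 13% × 40% = 5.2%.
Via Selkirk → Marlow: 13% × 100% × 7% = 0.91%.
Total: 21.9% + 5.2% + 0.91% = 28.01%.

28.01%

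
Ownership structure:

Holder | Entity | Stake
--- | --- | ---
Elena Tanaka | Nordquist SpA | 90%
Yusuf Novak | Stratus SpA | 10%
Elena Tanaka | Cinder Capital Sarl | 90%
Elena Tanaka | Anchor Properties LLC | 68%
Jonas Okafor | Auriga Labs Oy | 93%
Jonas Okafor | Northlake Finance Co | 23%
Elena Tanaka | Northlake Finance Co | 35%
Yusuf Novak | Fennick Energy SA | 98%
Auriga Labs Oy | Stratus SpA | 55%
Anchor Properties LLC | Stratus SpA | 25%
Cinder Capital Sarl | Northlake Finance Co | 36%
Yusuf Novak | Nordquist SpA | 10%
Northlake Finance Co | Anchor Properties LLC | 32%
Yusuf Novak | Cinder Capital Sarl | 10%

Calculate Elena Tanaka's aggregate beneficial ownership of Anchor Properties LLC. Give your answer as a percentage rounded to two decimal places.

89.57%

Elena reaches Anchor along 3 paths.
Via Northlake: 35% × 32% = 11.2%.
Via Cinder → Northlake: 90% × 36% × 32% = 10.368%.
Direct stake: 68% = 68%.
Total: 11.2% + 10.368% + 68% = 89.568%.
Rounded: 89.57%.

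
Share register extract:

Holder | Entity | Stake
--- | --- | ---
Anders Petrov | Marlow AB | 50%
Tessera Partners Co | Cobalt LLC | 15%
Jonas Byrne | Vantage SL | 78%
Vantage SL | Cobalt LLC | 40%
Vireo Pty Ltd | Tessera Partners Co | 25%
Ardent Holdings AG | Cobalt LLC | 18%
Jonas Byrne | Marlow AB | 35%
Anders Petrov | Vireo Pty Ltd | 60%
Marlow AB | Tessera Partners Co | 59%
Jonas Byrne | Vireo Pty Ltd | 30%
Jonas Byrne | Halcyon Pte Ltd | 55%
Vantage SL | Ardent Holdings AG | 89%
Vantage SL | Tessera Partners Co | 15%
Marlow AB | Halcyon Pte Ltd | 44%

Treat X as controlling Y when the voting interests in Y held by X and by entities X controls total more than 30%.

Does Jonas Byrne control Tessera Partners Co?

Jonas holds 78% of Vantage, so Jonas controls Vantage.
Jonas holds 35% of Marlow, so Jonas controls Marlow.
Vantage and Marlow together hold 15% + 59% = 74% of Tessera, so Jonas controls Tessera.

Yes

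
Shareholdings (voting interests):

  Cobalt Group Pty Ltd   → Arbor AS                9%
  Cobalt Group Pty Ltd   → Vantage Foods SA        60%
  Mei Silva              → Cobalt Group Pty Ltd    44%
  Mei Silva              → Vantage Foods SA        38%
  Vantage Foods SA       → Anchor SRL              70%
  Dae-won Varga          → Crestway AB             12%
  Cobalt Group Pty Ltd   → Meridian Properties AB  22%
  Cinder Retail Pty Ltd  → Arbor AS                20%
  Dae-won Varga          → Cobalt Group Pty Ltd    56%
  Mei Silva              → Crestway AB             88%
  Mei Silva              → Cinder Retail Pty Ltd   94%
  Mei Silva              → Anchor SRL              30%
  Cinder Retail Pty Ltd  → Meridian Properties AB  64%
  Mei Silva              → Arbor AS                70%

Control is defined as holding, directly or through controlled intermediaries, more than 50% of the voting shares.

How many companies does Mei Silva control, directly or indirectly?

Mei holds 88% of Crestway, so Mei controls Crestway.
Mei holds 94% of Cinder, so Mei controls Cinder.
Cinder holds 64% of Meridian, so Mei controls Meridian.
Cinder and Mei together hold 20% + 70% = 90% of Arbor, so Mei controls Arbor.
No other company's threshold is met.
Mei controls 4 companies.

4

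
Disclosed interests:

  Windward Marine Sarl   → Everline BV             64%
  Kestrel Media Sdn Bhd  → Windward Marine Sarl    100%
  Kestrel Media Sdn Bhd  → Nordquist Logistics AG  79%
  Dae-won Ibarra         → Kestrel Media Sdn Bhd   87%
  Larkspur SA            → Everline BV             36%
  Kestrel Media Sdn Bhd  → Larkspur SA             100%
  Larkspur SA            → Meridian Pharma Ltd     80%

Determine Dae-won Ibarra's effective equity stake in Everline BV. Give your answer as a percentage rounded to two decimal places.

Dae-won reaches Everline along 2 paths.
Via Kestrel → Larkspur: 87% × 100% × 36% = 31.32%.
Via Kestrel → Windward: 87% × 100% × 64% = 55.68%.
Total: 31.32% + 55.68% = 87%.
Rounded: 87.00%.

87.00%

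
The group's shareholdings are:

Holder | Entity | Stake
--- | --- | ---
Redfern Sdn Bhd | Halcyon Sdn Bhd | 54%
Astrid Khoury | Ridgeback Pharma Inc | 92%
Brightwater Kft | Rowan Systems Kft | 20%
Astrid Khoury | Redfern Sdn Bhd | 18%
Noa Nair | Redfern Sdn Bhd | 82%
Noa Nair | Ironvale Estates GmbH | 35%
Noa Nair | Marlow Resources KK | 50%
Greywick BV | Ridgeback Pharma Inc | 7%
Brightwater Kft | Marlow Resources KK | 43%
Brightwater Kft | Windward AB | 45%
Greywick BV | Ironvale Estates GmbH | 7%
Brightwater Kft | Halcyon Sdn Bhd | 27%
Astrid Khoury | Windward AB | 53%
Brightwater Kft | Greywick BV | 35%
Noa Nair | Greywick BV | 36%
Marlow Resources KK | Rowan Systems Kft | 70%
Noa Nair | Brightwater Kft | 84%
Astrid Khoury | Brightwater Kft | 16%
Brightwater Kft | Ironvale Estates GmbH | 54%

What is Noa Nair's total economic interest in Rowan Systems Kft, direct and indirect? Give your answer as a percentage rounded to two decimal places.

77.08%

Noa reaches Rowan along 3 paths.
Via Brightwater: 84% × 20% = 16.8%.
Via Marlow: 50% × 70% = 35%.
Via Brightwater → Marlow: 84% × 43% × 70% = 25.284%.
Total: 16.8% + 35% + 25.284% = 77.084%.
Rounded: 77.08%.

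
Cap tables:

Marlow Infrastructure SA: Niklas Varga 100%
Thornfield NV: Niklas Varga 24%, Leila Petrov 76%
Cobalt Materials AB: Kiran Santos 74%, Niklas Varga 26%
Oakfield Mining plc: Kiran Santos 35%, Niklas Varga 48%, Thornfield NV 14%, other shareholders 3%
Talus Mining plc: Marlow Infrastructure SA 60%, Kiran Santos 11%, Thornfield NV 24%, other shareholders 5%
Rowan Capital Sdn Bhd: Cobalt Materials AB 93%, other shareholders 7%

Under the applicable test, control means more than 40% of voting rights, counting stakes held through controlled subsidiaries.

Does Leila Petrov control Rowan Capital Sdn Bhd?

No

Leila holds 76% of Thornfield, so Leila controls Thornfield.
Neither Leila nor any entity Leila controls holds any voting interest in Rowan.
So Leila does not control Rowan.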